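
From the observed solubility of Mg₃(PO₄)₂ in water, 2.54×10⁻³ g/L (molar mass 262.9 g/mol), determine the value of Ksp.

Ksp = 9.09×10⁻²⁴

s = (2.54×10⁻³ g L⁻¹)/(262.9 g mol⁻¹) = 9.6615×10⁻⁶ M
Mg₃(PO₄)₂(s) ⇌ 3 Mg²⁺(aq) + 2 PO₄³⁻(aq)
For each mole of Mg₃(PO₄)₂ that dissolves per liter, [Mg²⁺] = 3s and [PO₄³⁻] = 2s; let s denote this solubility.
Ksp = [Mg²⁺]^3[PO₄³⁻]^2 = (3s)^3 · (2s)^2 = 108s^5
Ksp = 108 × (9.6615×10⁻⁶)^5 = 9.09×10⁻²⁴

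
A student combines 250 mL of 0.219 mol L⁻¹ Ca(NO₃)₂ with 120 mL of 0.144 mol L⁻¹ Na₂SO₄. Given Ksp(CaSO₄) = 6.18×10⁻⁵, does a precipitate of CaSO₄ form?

Yes

The combined volume is 370 mL.
[Ca²⁺] = (0.219)(250)/370 = 0.148 mol L⁻¹
[SO₄²⁻] = (0.144)(120)/370 = 4.67×10⁻² mol L⁻¹
Q = [Ca²⁺][SO₄²⁻] = 6.91×10⁻³
Because Q > Ksp (6.91×10⁻³ vs 6.18×10⁻⁵), a precipitate of CaSO₄ forms.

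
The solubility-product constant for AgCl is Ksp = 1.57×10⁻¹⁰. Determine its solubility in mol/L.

1.25×10⁻⁵ M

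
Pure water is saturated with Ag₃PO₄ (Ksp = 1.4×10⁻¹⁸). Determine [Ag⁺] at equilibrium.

Ag₃PO₄(s) ⇌ 3 Ag⁺(aq) + PO₄³⁻(aq)
For each mole of Ag₃PO₄ that dissolves per liter, [Ag⁺] = 3s and [PO₄³⁻] = s; let s denote this solubility.
Ksp = [Ag⁺]^3[PO₄³⁻] = (3s)^3 · s = 27s^4 = 1.4×10⁻¹⁸
s = 1.5×10⁻⁵ mol/L
[Ag⁺] = 3s = 4.5×10⁻⁵ mol/L

4.5×10⁻⁵ M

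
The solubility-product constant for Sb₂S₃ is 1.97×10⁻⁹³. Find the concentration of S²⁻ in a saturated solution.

Sb₂S₃(s) ⇌ 2 Sb³⁺(aq) + 3 S²⁻(aq)
For each mole of Sb₂S₃ that dissolves per liter, [Sb³⁺] = 2s and [S²⁻] = 3s; let s denote this solubility.
Ksp = [Sb³⁺]^2[S²⁻]^3 = (2s)^2 · (3s)^3 = 108s^5 = 1.97×10⁻⁹³
s = 1.13×10⁻¹⁹ mol/L
[S²⁻] = 3s = 3.38×10⁻¹⁹ mol/L

3.38×10⁻¹⁹ M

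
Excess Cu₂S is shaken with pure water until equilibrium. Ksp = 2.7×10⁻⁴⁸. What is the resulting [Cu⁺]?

1.8×10⁻¹⁶ M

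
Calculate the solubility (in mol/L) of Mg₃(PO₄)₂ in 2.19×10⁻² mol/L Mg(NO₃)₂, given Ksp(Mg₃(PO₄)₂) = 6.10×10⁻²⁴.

3.81×10⁻¹⁰ M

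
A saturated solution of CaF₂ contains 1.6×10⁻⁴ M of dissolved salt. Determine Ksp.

CaF₂(s) ⇌ Ca²⁺(aq) + 2 F⁻(aq)
For each mole of CaF₂ that dissolves per liter, [Ca²⁺] = s and [F⁻] = 2s; let s denote this solubility.
Ksp = [Ca²⁺][F⁻]^2 = s · (2s)^2 = 4s^3
Ksp = 4 × (1.6×10⁻⁴)^3 = 1.6×10⁻¹¹

Ksp = 1.6×10⁻¹¹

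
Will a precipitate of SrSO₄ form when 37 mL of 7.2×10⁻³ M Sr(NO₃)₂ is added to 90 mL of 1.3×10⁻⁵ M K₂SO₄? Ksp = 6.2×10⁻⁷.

No

Total volume after mixing = 37 + 90 = 127 mL.
[Sr²⁺] = (7.2×10⁻³)(37)/127 = 2.1×10⁻³ M
[SO₄²⁻] = (1.3×10⁻⁵)(90)/127 = 9.2×10⁻⁶ M
Q = [Sr²⁺][SO₄²⁻] = 1.9×10⁻⁸
Q < Ksp (1.9×10⁻⁸ vs 6.2×10⁻⁷); the solution remains unsaturated and no precipitate forms.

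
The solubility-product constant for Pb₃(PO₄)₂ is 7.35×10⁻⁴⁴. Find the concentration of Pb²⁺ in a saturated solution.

Pb₃(PO₄)₂(s) ⇌ 3 Pb²⁺(aq) + 2 PO₄³⁻(aq)
Let s be the molar solubility. Then [Pb²⁺] = 3s and [PO₄³⁻] = 2s.
Ksp = [Pb²⁺]^3[PO₄³⁻]^2 = (3s)^3 · (2s)^2 = 108s^5 = 7.35×10⁻⁴⁴
s = 9.26×10⁻¹⁰ M
[Pb²⁺] = 3s = 2.78×10⁻⁹ M

2.78×10⁻⁹ M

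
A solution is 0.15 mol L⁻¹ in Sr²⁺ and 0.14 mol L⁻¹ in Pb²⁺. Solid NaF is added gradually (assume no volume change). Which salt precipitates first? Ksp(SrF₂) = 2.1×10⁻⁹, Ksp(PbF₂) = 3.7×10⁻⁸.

SrF₂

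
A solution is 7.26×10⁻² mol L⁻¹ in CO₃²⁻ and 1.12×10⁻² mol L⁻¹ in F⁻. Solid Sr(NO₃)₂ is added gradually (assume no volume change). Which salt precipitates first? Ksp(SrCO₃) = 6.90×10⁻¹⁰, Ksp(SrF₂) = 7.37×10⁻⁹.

SrCO₃

The threshold for precipitation is Q = Ksp.
For SrCO₃: [Sr²⁺] = (Ksp/[CO₃²⁻]) = 9.50×10⁻⁹ mol L⁻¹
For SrF₂: [Sr²⁺] = (Ksp/[F⁻]^2) = 5.88×10⁻⁵ mol L⁻¹
The smaller threshold [Sr²⁺] is reached first, so SrCO₃ precipitates first.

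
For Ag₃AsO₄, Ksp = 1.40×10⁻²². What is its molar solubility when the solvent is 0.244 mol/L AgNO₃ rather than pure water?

Ag₃AsO₄(s) ⇌ 3 Ag⁺(aq) + AsO₄³⁻(aq)
Ag⁺ is already present at 0.244 mol/L. If s mol/L of Ag₃AsO₄ dissolves, [AsO₄³⁻] = s while [Ag⁺] ≈ 0.244 mol/L.
Ksp = [Ag⁺]^3[AsO₄³⁻] = (0.244)^3s
s = 1.40×10⁻²² / (0.244)^3 = 9.64×10⁻²¹
s = 9.64×10⁻²¹ mol/L

9.64×10⁻²¹ M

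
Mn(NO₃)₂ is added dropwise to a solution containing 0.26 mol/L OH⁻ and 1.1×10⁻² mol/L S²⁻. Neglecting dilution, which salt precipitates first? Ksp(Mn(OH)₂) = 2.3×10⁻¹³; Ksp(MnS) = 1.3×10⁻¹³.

The threshold for precipitation is Q = Ksp.
For Mn(OH)₂: [Mn²⁺] = (Ksp/[OH⁻]^2) = 3.4×10⁻¹² mol/L
For MnS: [Mn²⁺] = (Ksp/[S²⁻]) = 1.2×10⁻¹¹ mol/L
Since Mn(OH)₂ needs less Mn²⁺ to reach saturation, it precipitates first.

Mn(OH)₂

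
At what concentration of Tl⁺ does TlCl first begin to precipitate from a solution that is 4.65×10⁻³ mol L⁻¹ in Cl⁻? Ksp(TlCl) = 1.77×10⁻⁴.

3.81×10⁻² M

A salt starts to precipitate once the ion product Q reaches its Ksp.
TlCl(s) ⇌ Tl⁺(aq) + Cl⁻(aq)
Ksp = [Tl⁺][Cl⁻] = [Tl⁺](4.65×10⁻³)
[Tl⁺] = 1.77×10⁻⁴ / (4.65×10⁻³) = 3.81×10⁻²
[Tl⁺] = 3.81×10⁻² mol L⁻¹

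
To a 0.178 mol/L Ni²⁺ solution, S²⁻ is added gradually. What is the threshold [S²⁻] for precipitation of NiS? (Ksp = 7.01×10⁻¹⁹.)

3.94×10⁻¹⁸ M

Precipitation begins when Q = Ksp.
NiS(s) ⇌ Ni²⁺(aq) + S²⁻(aq)
Ksp = [Ni²⁺][S²⁻] = [S²⁻](0.178)
[S²⁻] = 7.01×10⁻¹⁹ / (0.178) = 3.94×10⁻¹⁸
[S²⁻] = 3.94×10⁻¹⁸ mol/L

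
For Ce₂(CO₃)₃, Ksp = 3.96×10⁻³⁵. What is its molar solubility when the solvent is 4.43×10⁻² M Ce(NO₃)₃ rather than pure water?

9.07×10⁻¹² M

Ce₂(CO₃)₃(s) ⇌ 2 Ce³⁺(aq) + 3 CO₃²⁻(aq)
Ce³⁺ is already present at 4.43×10⁻² M. If s mol/L of Ce₂(CO₃)₃ dissolves, [CO₃²⁻] = 3s while [Ce³⁺] ≈ 4.43×10⁻² M.
Ksp = [Ce³⁺]^2[CO₃²⁻]^3 = (4.43×10⁻²)^2(3s)^3
(3s)^3 = 3.96×10⁻³⁵ / (4.43×10⁻²)^2 = 2.02×10⁻³²
s = 9.07×10⁻¹² M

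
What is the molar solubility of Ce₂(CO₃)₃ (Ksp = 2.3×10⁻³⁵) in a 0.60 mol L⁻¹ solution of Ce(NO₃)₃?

1.3×10⁻¹² M

Ce₂(CO₃)₃(s) ⇌ 2 Ce³⁺(aq) + 3 CO₃²⁻(aq)
Let s be the solubility of Ce₂(CO₃)₃ here. The common ion gives [Ce³⁺] ≈ 0.60 mol L⁻¹, and [CO₃²⁻] = 3s.
Ksp = [Ce³⁺]^2[CO₃²⁻]^3 = (0.60)^2(3s)^3
(3s)^3 = 2.3×10⁻³⁵ / (0.60)^2 = 6.4×10⁻³⁵
s = 1.3×10⁻¹² mol L⁻¹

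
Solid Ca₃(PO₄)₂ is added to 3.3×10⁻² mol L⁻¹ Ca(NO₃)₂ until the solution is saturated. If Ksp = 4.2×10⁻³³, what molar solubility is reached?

5.4×10⁻¹⁵ M

Ca₃(PO₄)₂(s) ⇌ 3 Ca²⁺(aq) + 2 PO₄³⁻(aq)
Ca²⁺ is already present at 3.3×10⁻² mol L⁻¹. If s mol/L of Ca₃(PO₄)₂ dissolves, [PO₄³⁻] = 2s while [Ca²⁺] ≈ 3.3×10⁻² mol L⁻¹.
Ksp = [Ca²⁺]^3[PO₄³⁻]^2 = (3.3×10⁻²)^3(2s)^2
(2s)^2 = 4.2×10⁻³³ / (3.3×10⁻²)^3 = 1.2×10⁻²⁸
s = 5.4×10⁻¹⁵ mol L⁻¹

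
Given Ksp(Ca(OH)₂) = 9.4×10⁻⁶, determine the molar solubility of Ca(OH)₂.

Ca(OH)₂(s) ⇌ Ca²⁺(aq) + 2 OH⁻(aq)
For each mole of Ca(OH)₂ that dissolves per liter, [Ca²⁺] = s and [OH⁻] = 2s; let s denote this solubility.
Ksp = [Ca²⁺][OH⁻]^2 = s · (2s)^2 = 4s^3
4s^3 = 9.4×10⁻⁶  ⇒  s^3 = 2.4×10⁻⁶
Taking the 3rd root, s = 1.3×10⁻² mol/L.

1.3×10⁻² M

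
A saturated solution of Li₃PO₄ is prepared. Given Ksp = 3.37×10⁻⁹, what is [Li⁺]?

1.00×10⁻² M

Li₃PO₄(s) ⇌ 3 Li⁺(aq) + PO₄³⁻(aq)
For each mole of Li₃PO₄ that dissolves per liter, [Li⁺] = 3s and [PO₄³⁻] = s; let s denote this solubility.
Ksp = [Li⁺]^3[PO₄³⁻] = (3s)^3 · s = 27s^4 = 3.37×10⁻⁹
s = 3.34×10⁻³ M
[Li⁺] = 3s = 1.00×10⁻² M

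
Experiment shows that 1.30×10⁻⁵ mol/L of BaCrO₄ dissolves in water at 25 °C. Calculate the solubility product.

Ksp = 1.69×10⁻¹⁰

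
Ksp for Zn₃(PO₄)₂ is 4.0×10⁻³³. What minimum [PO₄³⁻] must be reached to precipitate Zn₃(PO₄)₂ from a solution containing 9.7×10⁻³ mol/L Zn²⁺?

6.6×10⁻¹⁴ M

The threshold for precipitation is Q = Ksp.
Zn₃(PO₄)₂(s) ⇌ 3 Zn²⁺(aq) + 2 PO₄³⁻(aq)
Ksp = [Zn²⁺]^3[PO₄³⁻]^2 = [PO₄³⁻]^2(9.7×10⁻³)^3
[PO₄³⁻]^2 = 4.0×10⁻³³ / (9.7×10⁻³)^3 = 4.4×10⁻²⁷
[PO₄³⁻] = 6.6×10⁻¹⁴ mol/L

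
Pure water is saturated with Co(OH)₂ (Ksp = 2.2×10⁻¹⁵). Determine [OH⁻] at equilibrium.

Co(OH)₂(s) ⇌ Co²⁺(aq) + 2 OH⁻(aq)
If s mol/L of Co(OH)₂ dissolves, [Co²⁺] = s and [OH⁻] = 2s.
Ksp = [Co²⁺][OH⁻]^2 = s · (2s)^2 = 4s^3 = 2.2×10⁻¹⁵
s = 8.2×10⁻⁶ mol/L
[OH⁻] = 2s = 1.6×10⁻⁵ mol/L

1.6×10⁻⁵ M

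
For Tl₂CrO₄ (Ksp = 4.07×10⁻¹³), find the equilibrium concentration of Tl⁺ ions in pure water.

Tl₂CrO₄(s) ⇌ 2 Tl⁺(aq) + CrO₄²⁻(aq)
Call the molar solubility s, so that [Tl⁺] = 2s and [CrO₄²⁻] = s.
Ksp = [Tl⁺]^2[CrO₄²⁻] = (2s)^2 · s = 4s^3 = 4.07×10⁻¹³
s = 4.67×10⁻⁵ mol L⁻¹
[Tl⁺] = 2s = 9.34×10⁻⁵ mol L⁻¹

9.34×10⁻⁵ M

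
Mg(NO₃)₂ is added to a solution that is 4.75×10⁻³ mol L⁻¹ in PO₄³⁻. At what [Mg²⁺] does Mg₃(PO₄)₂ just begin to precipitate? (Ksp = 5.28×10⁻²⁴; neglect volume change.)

Each salt precipitates once Q = Ksp for that salt.
Mg₃(PO₄)₂(s) ⇌ 3 Mg²⁺(aq) + 2 PO₄³⁻(aq)
Ksp = [Mg²⁺]^3[PO₄³⁻]^2 = [Mg²⁺]^3(4.75×10⁻³)^2
[Mg²⁺]^3 = 5.28×10⁻²⁴ / (4.75×10⁻³)^2 = 2.34×10⁻¹⁹
[Mg²⁺] = 6.16×10⁻⁷ mol L⁻¹

6.16×10⁻⁷ M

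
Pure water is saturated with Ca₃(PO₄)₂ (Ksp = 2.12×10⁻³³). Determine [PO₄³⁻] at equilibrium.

Ca₃(PO₄)₂(s) ⇌ 3 Ca²⁺(aq) + 2 PO₄³⁻(aq)
Call the molar solubility s, so that [Ca²⁺] = 3s and [PO₄³⁻] = 2s.
Ksp = [Ca²⁺]^3[PO₄³⁻]^2 = (3s)^3 · (2s)^2 = 108s^5 = 2.12×10⁻³³
s = 1.14×10⁻⁷ mol/L
[PO₄³⁻] = 2s = 2.29×10⁻⁷ mol/L

2.29×10⁻⁷ M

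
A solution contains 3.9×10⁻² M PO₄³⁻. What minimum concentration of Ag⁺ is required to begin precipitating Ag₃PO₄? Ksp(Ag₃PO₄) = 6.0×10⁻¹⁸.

5.4×10⁻⁶ M

The threshold for precipitation is Q = Ksp.
Ag₃PO₄(s) ⇌ 3 Ag⁺(aq) + PO₄³⁻(aq)
Ksp = [Ag⁺]^3[PO₄³⁻] = [Ag⁺]^3(3.9×10⁻²)
[Ag⁺]^3 = 6.0×10⁻¹⁸ / (3.9×10⁻²) = 1.5×10⁻¹⁶
[Ag⁺] = 5.4×10⁻⁶ M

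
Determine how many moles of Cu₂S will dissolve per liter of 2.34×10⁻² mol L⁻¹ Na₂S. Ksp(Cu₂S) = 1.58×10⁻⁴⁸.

Cu₂S(s) ⇌ 2 Cu⁺(aq) + S²⁻(aq)
With S²⁻ already at 2.34×10⁻² mol L⁻¹ and s small, take [S²⁻] ≈ 2.34×10⁻² mol L⁻¹ and [Cu⁺] = 2s.
Ksp = [Cu⁺]^2[S²⁻] = (2s)^2(2.34×10⁻²)
(2s)^2 = 1.58×10⁻⁴⁸ / (2.34×10⁻²) = 6.75×10⁻⁴⁷
s = 4.11×10⁻²⁴ mol L⁻¹

4.11×10⁻²⁴ M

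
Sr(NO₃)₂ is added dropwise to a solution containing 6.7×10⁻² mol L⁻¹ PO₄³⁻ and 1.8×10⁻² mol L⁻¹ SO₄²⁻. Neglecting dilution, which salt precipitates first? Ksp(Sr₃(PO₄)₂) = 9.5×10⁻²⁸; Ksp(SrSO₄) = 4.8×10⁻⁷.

The threshold for precipitation is Q = Ksp.
For Sr₃(PO₄)₂: [Sr²⁺] = (Ksp/[PO₄³⁻]^2)^(1/3) = 6.0×10⁻⁹ mol L⁻¹
For SrSO₄: [Sr²⁺] = (Ksp/[SO₄²⁻]) = 2.7×10⁻⁵ mol L⁻¹
Sr₃(PO₄)₂ requires the lower [Sr²⁺], so it precipitates first.

Sr₃(PO₄)₂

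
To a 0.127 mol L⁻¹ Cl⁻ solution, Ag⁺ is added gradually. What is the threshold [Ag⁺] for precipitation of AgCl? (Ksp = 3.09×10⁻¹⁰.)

Precipitation of each salt begins when its ion product equals Ksp.
AgCl(s) ⇌ Ag⁺(aq) + Cl⁻(aq)
Ksp = [Ag⁺][Cl⁻] = [Ag⁺](0.127)
[Ag⁺] = 3.09×10⁻¹⁰ / (0.127) = 2.43×10⁻⁹
[Ag⁺] = 2.43×10⁻⁹ mol L⁻¹

2.43×10⁻⁹ M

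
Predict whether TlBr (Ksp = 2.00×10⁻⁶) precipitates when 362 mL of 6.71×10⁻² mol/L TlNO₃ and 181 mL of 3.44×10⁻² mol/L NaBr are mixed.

Yes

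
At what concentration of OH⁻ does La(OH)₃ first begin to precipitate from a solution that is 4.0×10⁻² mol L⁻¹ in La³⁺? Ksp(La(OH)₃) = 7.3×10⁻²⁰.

A salt starts to precipitate once the ion product Q reaches its Ksp.
La(OH)₃(s) ⇌ La³⁺(aq) + 3 OH⁻(aq)
Ksp = [La³⁺][OH⁻]^3 = [OH⁻]^3(4.0×10⁻²)
[OH⁻]^3 = 7.3×10⁻²⁰ / (4.0×10⁻²) = 1.8×10⁻¹⁸
[OH⁻] = 1.2×10⁻⁶ mol L⁻¹

1.2×10⁻⁶ M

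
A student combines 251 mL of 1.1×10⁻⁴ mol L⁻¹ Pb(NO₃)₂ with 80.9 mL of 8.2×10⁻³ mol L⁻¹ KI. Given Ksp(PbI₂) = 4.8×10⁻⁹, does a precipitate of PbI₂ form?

No

Total volume after mixing = 251 + 80.9 = 331.9 mL.
[Pb²⁺] = (1.1×10⁻⁴)(251)/331.9 = 8.3×10⁻⁵ mol L⁻¹
[I⁻] = (8.2×10⁻³)(80.9)/331.9 = 2.0×10⁻³ mol L⁻¹
Q = [Pb²⁺][I⁻]^2 = 3.3×10⁻¹⁰
Since Q (3.3×10⁻¹⁰) is less than Ksp (4.8×10⁻⁹), no PbI₂ precipitates.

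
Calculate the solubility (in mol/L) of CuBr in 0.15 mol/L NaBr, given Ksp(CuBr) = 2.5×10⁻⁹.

CuBr(s) ⇌ Cu⁺(aq) + Br⁻(aq)
Let s be the solubility of CuBr here. The common ion gives [Br⁻] ≈ 0.15 mol/L, and [Cu⁺] = s.
Ksp = [Cu⁺][Br⁻] = s(0.15)
s = 2.5×10⁻⁹ / (0.15) = 1.7×10⁻⁸
s = 1.7×10⁻⁸ mol/L

1.7×10⁻⁸ M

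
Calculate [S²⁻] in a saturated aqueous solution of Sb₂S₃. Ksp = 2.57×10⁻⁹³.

3.57×10⁻¹⁹ M

Sb₂S₃(s) ⇌ 2 Sb³⁺(aq) + 3 S²⁻(aq)
If s mol/L of Sb₂S₃ dissolves, [Sb³⁺] = 2s and [S²⁻] = 3s.
Ksp = [Sb³⁺]^2[S²⁻]^3 = (2s)^2 · (3s)^3 = 108s^5 = 2.57×10⁻⁹³
s = 1.19×10⁻¹⁹ mol/L
[S²⁻] = 3s = 3.57×10⁻¹⁹ mol/L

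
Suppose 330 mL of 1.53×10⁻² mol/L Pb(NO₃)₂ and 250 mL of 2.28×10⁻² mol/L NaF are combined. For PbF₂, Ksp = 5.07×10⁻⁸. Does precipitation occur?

Yes

After mixing, V = 330 mL + 250 mL = 580 mL.
[Pb²⁺] = (1.53×10⁻²)(330)/580 = 8.71×10⁻³ mol/L
[F⁻] = (2.28×10⁻²)(250)/580 = 9.83×10⁻³ mol/L
Q = [Pb²⁺][F⁻]^2 = 8.41×10⁻⁷
Q = 8.41×10⁻⁷ > Ksp = 5.07×10⁻⁸, so the solution is supersaturated and PbF₂ precipitates.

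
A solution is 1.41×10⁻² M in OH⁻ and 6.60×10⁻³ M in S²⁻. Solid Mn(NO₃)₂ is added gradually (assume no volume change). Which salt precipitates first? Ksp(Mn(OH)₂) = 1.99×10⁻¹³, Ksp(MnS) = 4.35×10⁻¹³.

MnS

Precipitation of each salt begins when its ion product equals Ksp.
For Mn(OH)₂: [Mn²⁺] = (Ksp/[OH⁻]^2) = 1.00×10⁻⁹ M
For MnS: [Mn²⁺] = (Ksp/[S²⁻]) = 6.59×10⁻¹¹ M
The smaller threshold [Mn²⁺] is reached first, so MnS precipitates first.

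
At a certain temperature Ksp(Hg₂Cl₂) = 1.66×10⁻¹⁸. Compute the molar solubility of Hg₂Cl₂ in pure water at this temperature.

7.46×10⁻⁷ M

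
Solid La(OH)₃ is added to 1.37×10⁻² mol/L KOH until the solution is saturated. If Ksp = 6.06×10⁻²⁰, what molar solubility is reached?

2.36×10⁻¹⁴ M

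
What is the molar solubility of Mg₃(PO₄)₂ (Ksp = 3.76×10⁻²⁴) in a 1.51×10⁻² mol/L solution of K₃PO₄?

Mg₃(PO₄)₂(s) ⇌ 3 Mg²⁺(aq) + 2 PO₄³⁻(aq)
With PO₄³⁻ already at 1.51×10⁻² mol/L and s small, take [PO₄³⁻] ≈ 1.51×10⁻² mol/L and [Mg²⁺] = 3s.
Ksp = [Mg²⁺]^3[PO₄³⁻]^2 = (3s)^3(1.51×10⁻²)^2
(3s)^3 = 3.76×10⁻²⁴ / (1.51×10⁻²)^2 = 1.65×10⁻²⁰
s = 8.48×10⁻⁸ mol/L

8.48×10⁻⁸ M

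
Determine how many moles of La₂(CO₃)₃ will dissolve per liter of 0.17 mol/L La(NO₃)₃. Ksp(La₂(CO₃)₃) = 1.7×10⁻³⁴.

La₂(CO₃)₃(s) ⇌ 2 La³⁺(aq) + 3 CO₃²⁻(aq)
Let s be the solubility of La₂(CO₃)₃ here. The common ion gives [La³⁺] ≈ 0.17 mol/L, and [CO₃²⁻] = 3s.
Ksp = [La³⁺]^2[CO₃²⁻]^3 = (0.17)^2(3s)^3
(3s)^3 = 1.7×10⁻³⁴ / (0.17)^2 = 5.9×10⁻³³
s = 6.0×10⁻¹² mol/L

6.0×10⁻¹² M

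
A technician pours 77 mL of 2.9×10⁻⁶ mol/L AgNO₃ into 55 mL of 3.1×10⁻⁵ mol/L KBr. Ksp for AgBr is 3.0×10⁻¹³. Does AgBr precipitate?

Yes

Total volume after mixing = 77 + 55 = 132 mL.
[Ag⁺] = (2.9×10⁻⁶)(77)/132 = 1.7×10⁻⁶ mol/L
[Br⁻] = (3.1×10⁻⁵)(55)/132 = 1.3×10⁻⁵ mol/L
Q = [Ag⁺][Br⁻] = 2.2×10⁻¹¹
Q = 2.2×10⁻¹¹ > Ksp = 3.0×10⁻¹³, so the solution is supersaturated and AgBr precipitates.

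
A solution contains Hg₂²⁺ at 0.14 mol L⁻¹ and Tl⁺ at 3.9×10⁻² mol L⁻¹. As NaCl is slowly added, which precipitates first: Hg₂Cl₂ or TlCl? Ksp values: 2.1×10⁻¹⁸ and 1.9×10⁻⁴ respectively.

Hg₂Cl₂

The threshold for precipitation is Q = Ksp.
For Hg₂Cl₂: [Cl⁻] = (Ksp/[Hg₂²⁺])^(1/2) = 3.9×10⁻⁹ mol L⁻¹
For TlCl: [Cl⁻] = (Ksp/[Tl⁺]) = 4.9×10⁻³ mol L⁻¹
Hg₂Cl₂ requires the lower [Cl⁻], so it precipitates first.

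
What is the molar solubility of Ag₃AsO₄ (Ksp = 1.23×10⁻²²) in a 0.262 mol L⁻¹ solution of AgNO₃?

Ag₃AsO₄(s) ⇌ 3 Ag⁺(aq) + AsO₄³⁻(aq)
Let s be the solubility of Ag₃AsO₄ here. The common ion gives [Ag⁺] ≈ 0.262 mol L⁻¹, and [AsO₄³⁻] = s.
Ksp = [Ag⁺]^3[AsO₄³⁻] = (0.262)^3s
s = 1.23×10⁻²² / (0.262)^3 = 6.84×10⁻²¹
s = 6.84×10⁻²¹ mol L⁻¹

6.84×10⁻²¹ M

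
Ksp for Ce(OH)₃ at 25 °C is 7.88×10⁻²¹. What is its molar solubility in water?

4.13×10⁻⁶ M

Ce(OH)₃(s) ⇌ Ce³⁺(aq) + 3 OH⁻(aq)
For each mole of Ce(OH)₃ that dissolves per liter, [Ce³⁺] = s and [OH⁻] = 3s; let s denote this solubility.
Ksp = [Ce³⁺][OH⁻]^3 = s · (3s)^3 = 27s^4
27s^4 = 7.88×10⁻²¹  ⇒  s^4 = 2.92×10⁻²²
s = (2.92×10⁻²²)^(1/4) = 4.13×10⁻⁶ mol/L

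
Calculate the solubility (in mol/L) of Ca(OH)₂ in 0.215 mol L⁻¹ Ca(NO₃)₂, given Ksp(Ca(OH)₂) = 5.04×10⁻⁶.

2.42×10⁻³ M

Ca(OH)₂(s) ⇌ Ca²⁺(aq) + 2 OH⁻(aq)
The solution already contains Ca²⁺ at 0.215 mol L⁻¹. Let s be the molar solubility of Ca(OH)₂.
[Ca²⁺] ≈ 0.215 mol L⁻¹ (common ion dominates); [OH⁻] = 2s.
Ksp = [Ca²⁺][OH⁻]^2 = (0.215)(2s)^2
(2s)^2 = 5.04×10⁻⁶ / (0.215) = 2.34×10⁻⁵
s = 2.42×10⁻³ mol L⁻¹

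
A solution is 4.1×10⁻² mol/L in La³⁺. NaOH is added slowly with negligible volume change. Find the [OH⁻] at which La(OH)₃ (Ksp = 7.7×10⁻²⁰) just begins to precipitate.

1.2×10⁻⁶ M

The threshold for precipitation is Q = Ksp.
La(OH)₃(s) ⇌ La³⁺(aq) + 3 OH⁻(aq)
Ksp = [La³⁺][OH⁻]^3 = [OH⁻]^3(4.1×10⁻²)
[OH⁻]^3 = 7.7×10⁻²⁰ / (4.1×10⁻²) = 1.9×10⁻¹⁸
[OH⁻] = 1.2×10⁻⁶ mol/L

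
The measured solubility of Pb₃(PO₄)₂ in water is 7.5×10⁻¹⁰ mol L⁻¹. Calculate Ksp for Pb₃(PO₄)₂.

Pb₃(PO₄)₂(s) ⇌ 3 Pb²⁺(aq) + 2 PO₄³⁻(aq)
If s mol/L of Pb₃(PO₄)₂ dissolves, [Pb²⁺] = 3s and [PO₄³⁻] = 2s.
Ksp = [Pb²⁺]^3[PO₄³⁻]^2 = (3s)^3 · (2s)^2 = 108s^5
Ksp = 108 × (7.5×10⁻¹⁰)^5 = 2.6×10⁻⁴⁴

Ksp = 2.6×10⁻⁴⁴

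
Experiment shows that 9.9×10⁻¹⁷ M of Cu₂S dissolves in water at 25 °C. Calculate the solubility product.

Ksp = 3.9×10⁻⁴⁸

Cu₂S(s) ⇌ 2 Cu⁺(aq) + S²⁻(aq)
For each mole of Cu₂S that dissolves per liter, [Cu⁺] = 2s and [S²⁻] = s; let s denote this solubility.
Ksp = [Cu⁺]^2[S²⁻] = (2s)^2 · s = 4s^3
Ksp = 4 × (9.9×10⁻¹⁷)^3 = 3.9×10⁻⁴⁸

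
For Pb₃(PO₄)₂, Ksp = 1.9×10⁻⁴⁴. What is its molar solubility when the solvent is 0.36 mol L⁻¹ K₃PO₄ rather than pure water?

Pb₃(PO₄)₂(s) ⇌ 3 Pb²⁺(aq) + 2 PO₄³⁻(aq)
Let s be the solubility of Pb₃(PO₄)₂ here. The common ion gives [PO₄³⁻] ≈ 0.36 mol L⁻¹, and [Pb²⁺] = 3s.
Ksp = [Pb²⁺]^3[PO₄³⁻]^2 = (3s)^3(0.36)^2
(3s)^3 = 1.9×10⁻⁴⁴ / (0.36)^2 = 1.5×10⁻⁴³
s = 1.8×10⁻¹⁵ mol L⁻¹

1.8×10⁻¹⁵ M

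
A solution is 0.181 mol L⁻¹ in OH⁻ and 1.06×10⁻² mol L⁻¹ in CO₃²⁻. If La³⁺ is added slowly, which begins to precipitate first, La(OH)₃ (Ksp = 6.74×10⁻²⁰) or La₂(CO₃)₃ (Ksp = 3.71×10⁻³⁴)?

La(OH)₃

The threshold for precipitation is Q = Ksp.
For La(OH)₃: [La³⁺] = (Ksp/[OH⁻]^3) = 1.14×10⁻¹⁷ mol L⁻¹
For La₂(CO₃)₃: [La³⁺] = (Ksp/[CO₃²⁻]^3)^(1/2) = 1.76×10⁻¹⁴ mol L⁻¹
Since La(OH)₃ needs less La³⁺ to reach saturation, it precipitates first.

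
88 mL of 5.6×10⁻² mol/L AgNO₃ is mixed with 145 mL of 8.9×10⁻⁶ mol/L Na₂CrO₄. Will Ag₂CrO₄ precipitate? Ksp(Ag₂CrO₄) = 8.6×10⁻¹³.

The combined volume is 233 mL.
[Ag⁺] = (5.6×10⁻²)(88)/233 = 2.1×10⁻² mol/L
[CrO₄²⁻] = (8.9×10⁻⁶)(145)/233 = 5.5×10⁻⁶ mol/L
Q = [Ag⁺]^2[CrO₄²⁻] = 2.5×10⁻⁹
Because Q > Ksp (2.5×10⁻⁹ vs 8.6×10⁻¹³), a precipitate of Ag₂CrO₄ forms.

Yes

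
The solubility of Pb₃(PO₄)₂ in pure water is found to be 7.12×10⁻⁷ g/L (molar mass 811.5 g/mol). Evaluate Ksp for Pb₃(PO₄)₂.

Molar solubility s = (7.12×10⁻⁷ g/L) / (811.5 g/mol) = 8.7739×10⁻¹⁰ mol/L
Pb₃(PO₄)₂(s) ⇌ 3 Pb²⁺(aq) + 2 PO₄³⁻(aq)
If s mol/L of Pb₃(PO₄)₂ dissolves, [Pb²⁺] = 3s and [PO₄³⁻] = 2s.
Ksp = [Pb²⁺]^3[PO₄³⁻]^2 = (3s)^3 · (2s)^2 = 108s^5
Ksp = 108 × (8.7739×10⁻¹⁰)^5 = 5.62×10⁻⁴⁴

Ksp = 5.62×10⁻⁴⁴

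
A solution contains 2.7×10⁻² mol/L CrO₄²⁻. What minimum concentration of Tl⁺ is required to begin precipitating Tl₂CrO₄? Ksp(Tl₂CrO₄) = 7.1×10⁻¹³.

5.1×10⁻⁶ M

Each salt precipitates once Q = Ksp for that salt.
Tl₂CrO₄(s) ⇌ 2 Tl⁺(aq) + CrO₄²⁻(aq)
Ksp = [Tl⁺]^2[CrO₄²⁻] = [Tl⁺]^2(2.7×10⁻²)
[Tl⁺]^2 = 7.1×10⁻¹³ / (2.7×10⁻²) = 2.6×10⁻¹¹
[Tl⁺] = 5.1×10⁻⁶ mol/L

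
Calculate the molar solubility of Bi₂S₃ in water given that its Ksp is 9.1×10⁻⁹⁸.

1.5×10⁻²⁰ M

Bi₂S₃(s) ⇌ 2 Bi³⁺(aq) + 3 S²⁻(aq)
If s mol/L of Bi₂S₃ dissolves, [Bi³⁺] = 2s and [S²⁻] = 3s.
Ksp = [Bi³⁺]^2[S²⁻]^3 = (2s)^2 · (3s)^3 = 108s^5
108s^5 = 9.1×10⁻⁹⁸  ⇒  s^5 = 8.4×10⁻¹⁰⁰
s = (8.4×10⁻¹⁰⁰)^(1/5) = 1.5×10⁻²⁰ mol/L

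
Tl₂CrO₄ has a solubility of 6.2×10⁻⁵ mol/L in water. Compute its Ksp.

Tl₂CrO₄(s) ⇌ 2 Tl⁺(aq) + CrO₄²⁻(aq)
If s mol/L of Tl₂CrO₄ dissolves, [Tl⁺] = 2s and [CrO₄²⁻] = s.
Ksp = [Tl⁺]^2[CrO₄²⁻] = (2s)^2 · s = 4s^3
Ksp = 4 × (6.2×10⁻⁵)^3 = 9.5×10⁻¹³

Ksp = 9.5×10⁻¹³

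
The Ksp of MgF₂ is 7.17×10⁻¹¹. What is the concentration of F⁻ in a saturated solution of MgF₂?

5.23×10⁻⁴ M

MgF₂(s) ⇌ Mg²⁺(aq) + 2 F⁻(aq)
For each mole of MgF₂ that dissolves per liter, [Mg²⁺] = s and [F⁻] = 2s; let s denote this solubility.
Ksp = [Mg²⁺][F⁻]^2 = s · (2s)^2 = 4s^3 = 7.17×10⁻¹¹
s = 2.62×10⁻⁴ mol L⁻¹
[F⁻] = 2s = 5.23×10⁻⁴ mol L⁻¹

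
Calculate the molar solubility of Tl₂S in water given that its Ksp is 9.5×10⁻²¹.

Tl₂S(s) ⇌ 2 Tl⁺(aq) + S²⁻(aq)
Call the molar solubility s, so that [Tl⁺] = 2s and [S²⁻] = s.
Ksp = [Tl⁺]^2[S²⁻] = (2s)^2 · s = 4s^3
4s^3 = 9.5×10⁻²¹  ⇒  s^3 = 2.4×10⁻²¹
s = 1.3×10⁻⁷ mol/L

1.3×10⁻⁷ M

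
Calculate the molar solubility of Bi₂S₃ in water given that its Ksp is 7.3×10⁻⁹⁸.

1.5×10⁻²⁰ M

Bi₂S₃(s) ⇌ 2 Bi³⁺(aq) + 3 S²⁻(aq)
For each mole of Bi₂S₃ that dissolves per liter, [Bi³⁺] = 2s and [S²⁻] = 3s; let s denote this solubility.
Ksp = [Bi³⁺]^2[S²⁻]^3 = (2s)^2 · (3s)^3 = 108s^5
108s^5 = 7.3×10⁻⁹⁸  ⇒  s^5 = 6.8×10⁻¹⁰⁰
Taking the 5th root, s = 1.5×10⁻²⁰ mol/L.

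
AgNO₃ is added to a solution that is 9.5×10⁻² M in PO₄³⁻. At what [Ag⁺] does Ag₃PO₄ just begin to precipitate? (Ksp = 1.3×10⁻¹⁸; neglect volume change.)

2.4×10⁻⁶ M

The threshold for precipitation is Q = Ksp.
Ag₃PO₄(s) ⇌ 3 Ag⁺(aq) + PO₄³⁻(aq)
Ksp = [Ag⁺]^3[PO₄³⁻] = [Ag⁺]^3(9.5×10⁻²)
[Ag⁺]^3 = 1.3×10⁻¹⁸ / (9.5×10⁻²) = 1.4×10⁻¹⁷
[Ag⁺] = 2.4×10⁻⁶ M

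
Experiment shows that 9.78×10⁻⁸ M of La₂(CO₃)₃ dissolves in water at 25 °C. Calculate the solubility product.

Ksp = 9.66×10⁻³⁴

La₂(CO₃)₃(s) ⇌ 2 La³⁺(aq) + 3 CO₃²⁻(aq)
If s mol/L of La₂(CO₃)₃ dissolves, [La³⁺] = 2s and [CO₃²⁻] = 3s.
Ksp = [La³⁺]^2[CO₃²⁻]^3 = (2s)^2 · (3s)^3 = 108s^5
Ksp = 108 × (9.78×10⁻⁸)^5 = 9.66×10⁻³⁴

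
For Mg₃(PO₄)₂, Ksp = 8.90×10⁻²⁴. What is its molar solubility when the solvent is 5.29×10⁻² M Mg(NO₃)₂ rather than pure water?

1.23×10⁻¹⁰ M

Mg₃(PO₄)₂(s) ⇌ 3 Mg²⁺(aq) + 2 PO₄³⁻(aq)
Mg²⁺ is already present at 5.29×10⁻² M. If s mol/L of Mg₃(PO₄)₂ dissolves, [PO₄³⁻] = 2s while [Mg²⁺] ≈ 5.29×10⁻² M.
Ksp = [Mg²⁺]^3[PO₄³⁻]^2 = (5.29×10⁻²)^3(2s)^2
(2s)^2 = 8.90×10⁻²⁴ / (5.29×10⁻²)^3 = 6.01×10⁻²⁰
s = 1.23×10⁻¹⁰ M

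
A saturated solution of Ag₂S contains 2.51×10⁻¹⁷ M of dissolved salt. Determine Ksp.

Ag₂S(s) ⇌ 2 Ag⁺(aq) + S²⁻(aq)
For each mole of Ag₂S that dissolves per liter, [Ag⁺] = 2s and [S²⁻] = s; let s denote this solubility.
Ksp = [Ag⁺]^2[S²⁻] = (2s)^2 · s = 4s^3
Ksp = 4 × (2.51×10⁻¹⁷)^3 = 6.33×10⁻⁵⁰

Ksp = 6.33×10⁻⁵⁰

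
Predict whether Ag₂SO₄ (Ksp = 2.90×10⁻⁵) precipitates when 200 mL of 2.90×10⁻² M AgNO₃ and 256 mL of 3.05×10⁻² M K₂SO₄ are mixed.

No

After mixing, V = 200 mL + 256 mL = 456 mL.
[Ag⁺] = (2.90×10⁻²)(200)/456 = 1.27×10⁻² M
[SO₄²⁻] = (3.05×10⁻²)(256)/456 = 1.71×10⁻² M
Q = [Ag⁺]^2[SO₄²⁻] = 2.77×10⁻⁶
Q = 2.77×10⁻⁶ < Ksp = 2.90×10⁻⁵, so the solution is unsaturated and no precipitate forms.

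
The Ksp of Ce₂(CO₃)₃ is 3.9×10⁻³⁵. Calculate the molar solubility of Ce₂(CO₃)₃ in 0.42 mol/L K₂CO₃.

1.1×10⁻¹⁷ M

Ce₂(CO₃)₃(s) ⇌ 2 Ce³⁺(aq) + 3 CO₃²⁻(aq)
The solution already contains CO₃²⁻ at 0.42 mol/L. Let s be the molar solubility of Ce₂(CO₃)₃.
[CO₃²⁻] ≈ 0.42 mol/L (common ion dominates); [Ce³⁺] = 2s.
Ksp = [Ce³⁺]^2[CO₃²⁻]^3 = (2s)^2(0.42)^3
(2s)^2 = 3.9×10⁻³⁵ / (0.42)^3 = 5.3×10⁻³⁴
s = 1.1×10⁻¹⁷ mol/L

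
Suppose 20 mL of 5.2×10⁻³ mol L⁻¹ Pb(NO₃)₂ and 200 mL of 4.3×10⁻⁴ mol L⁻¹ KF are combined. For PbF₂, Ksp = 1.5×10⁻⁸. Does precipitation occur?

No

Total volume after mixing = 20 + 200 = 220 mL.
[Pb²⁺] = (5.2×10⁻³)(20)/220 = 4.7×10⁻⁴ mol L⁻¹
[F⁻] = (4.3×10⁻⁴)(200)/220 = 3.9×10⁻⁴ mol L⁻¹
Q = [Pb²⁺][F⁻]^2 = 7.2×10⁻¹¹
Since Q (7.2×10⁻¹¹) is less than Ksp (1.5×10⁻⁸), no PbF₂ precipitates.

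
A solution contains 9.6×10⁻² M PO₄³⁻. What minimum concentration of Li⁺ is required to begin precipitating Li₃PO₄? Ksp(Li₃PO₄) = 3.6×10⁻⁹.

The threshold for precipitation is Q = Ksp.
Li₃PO₄(s) ⇌ 3 Li⁺(aq) + PO₄³⁻(aq)
Ksp = [Li⁺]^3[PO₄³⁻] = [Li⁺]^3(9.6×10⁻²)
[Li⁺]^3 = 3.6×10⁻⁹ / (9.6×10⁻²) = 3.8×10⁻⁸
[Li⁺] = 3.3×10⁻³ M

3.3×10⁻³ M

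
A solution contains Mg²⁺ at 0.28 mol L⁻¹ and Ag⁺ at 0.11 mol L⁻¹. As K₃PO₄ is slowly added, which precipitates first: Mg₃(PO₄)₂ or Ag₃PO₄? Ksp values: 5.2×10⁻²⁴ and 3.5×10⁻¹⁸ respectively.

Ag₃PO₄

Precipitation begins when Q = Ksp.
For Mg₃(PO₄)₂: [PO₄³⁻] = (Ksp/[Mg²⁺]^3)^(1/2) = 1.5×10⁻¹¹ mol L⁻¹
For Ag₃PO₄: [PO₄³⁻] = (Ksp/[Ag⁺]^3) = 2.6×10⁻¹⁵ mol L⁻¹
Since Ag₃PO₄ needs less PO₄³⁻ to reach saturation, it precipitates first.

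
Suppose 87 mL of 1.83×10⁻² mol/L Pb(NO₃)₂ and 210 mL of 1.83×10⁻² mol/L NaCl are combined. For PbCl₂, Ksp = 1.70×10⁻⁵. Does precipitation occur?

No

After mixing, V = 87 mL + 210 mL = 297 mL.
[Pb²⁺] = (1.83×10⁻²)(87)/297 = 5.36×10⁻³ mol/L
[Cl⁻] = (1.83×10⁻²)(210)/297 = 1.29×10⁻² mol/L
Q = [Pb²⁺][Cl⁻]^2 = 8.98×10⁻⁷
Q = 8.98×10⁻⁷ < Ksp = 1.70×10⁻⁵, so the solution is unsaturated and no precipitate forms.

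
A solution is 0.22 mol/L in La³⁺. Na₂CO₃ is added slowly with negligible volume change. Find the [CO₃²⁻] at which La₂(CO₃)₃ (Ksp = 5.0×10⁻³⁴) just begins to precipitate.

Each salt precipitates once Q = Ksp for that salt.
La₂(CO₃)₃(s) ⇌ 2 La³⁺(aq) + 3 CO₃²⁻(aq)
Ksp = [La³⁺]^2[CO₃²⁻]^3 = [CO₃²⁻]^3(0.22)^2
[CO₃²⁻]^3 = 5.0×10⁻³⁴ / (0.22)^2 = 1.0×10⁻³²
[CO₃²⁻] = 2.2×10⁻¹¹ mol/L

2.2×10⁻¹¹ M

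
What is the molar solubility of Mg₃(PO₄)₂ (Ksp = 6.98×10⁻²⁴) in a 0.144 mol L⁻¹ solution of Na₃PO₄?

2.32×10⁻⁸ M

Mg₃(PO₄)₂(s) ⇌ 3 Mg²⁺(aq) + 2 PO₄³⁻(aq)
The solution already contains PO₄³⁻ at 0.144 mol L⁻¹. Let s be the molar solubility of Mg₃(PO₄)₂.
[PO₄³⁻] ≈ 0.144 mol L⁻¹ (common ion dominates); [Mg²⁺] = 3s.
Ksp = [Mg²⁺]^3[PO₄³⁻]^2 = (3s)^3(0.144)^2
(3s)^3 = 6.98×10⁻²⁴ / (0.144)^2 = 3.37×10⁻²²
s = 2.32×10⁻⁸ mol L⁻¹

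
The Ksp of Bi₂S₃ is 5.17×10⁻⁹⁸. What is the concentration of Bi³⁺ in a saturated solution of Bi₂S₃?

2.74×10⁻²⁰ M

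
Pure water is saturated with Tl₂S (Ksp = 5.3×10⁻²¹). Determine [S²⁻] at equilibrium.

Tl₂S(s) ⇌ 2 Tl⁺(aq) + S²⁻(aq)
Let s be the molar solubility. Then [Tl⁺] = 2s and [S²⁻] = s.
Ksp = [Tl⁺]^2[S²⁻] = (2s)^2 · s = 4s^3 = 5.3×10⁻²¹
s = 1.1×10⁻⁷ mol L⁻¹
[S²⁻] = s = 1.1×10⁻⁷ mol L⁻¹

1.1×10⁻⁷ M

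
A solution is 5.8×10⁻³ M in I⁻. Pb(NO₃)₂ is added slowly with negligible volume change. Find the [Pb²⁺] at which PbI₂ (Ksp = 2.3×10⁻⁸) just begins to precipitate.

6.8×10⁻⁴ M

Each salt precipitates once Q = Ksp for that salt.
PbI₂(s) ⇌ Pb²⁺(aq) + 2 I⁻(aq)
Ksp = [Pb²⁺][I⁻]^2 = [Pb²⁺](5.8×10⁻³)^2
[Pb²⁺] = 2.3×10⁻⁸ / (5.8×10⁻³)^2 = 6.8×10⁻⁴
[Pb²⁺] = 6.8×10⁻⁴ M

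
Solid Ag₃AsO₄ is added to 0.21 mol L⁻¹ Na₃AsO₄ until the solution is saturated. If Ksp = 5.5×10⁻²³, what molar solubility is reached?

Ag₃AsO₄(s) ⇌ 3 Ag⁺(aq) + AsO₄³⁻(aq)
AsO₄³⁻ is already present at 0.21 mol L⁻¹. If s mol/L of Ag₃AsO₄ dissolves, [Ag⁺] = 3s while [AsO₄³⁻] ≈ 0.21 mol L⁻¹.
Ksp = [Ag⁺]^3[AsO₄³⁻] = (3s)^3(0.21)
(3s)^3 = 5.5×10⁻²³ / (0.21) = 2.6×10⁻²²
s = 2.1×10⁻⁸ mol L⁻¹

2.1×10⁻⁸ M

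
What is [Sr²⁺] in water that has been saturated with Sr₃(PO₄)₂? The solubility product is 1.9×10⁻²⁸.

Sr₃(PO₄)₂(s) ⇌ 3 Sr²⁺(aq) + 2 PO₄³⁻(aq)
If s mol/L of Sr₃(PO₄)₂ dissolves, [Sr²⁺] = 3s and [PO₄³⁻] = 2s.
Ksp = [Sr²⁺]^3[PO₄³⁻]^2 = (3s)^3 · (2s)^2 = 108s^5 = 1.9×10⁻²⁸
s = 1.1×10⁻⁶ mol L⁻¹
[Sr²⁺] = 3s = 3.4×10⁻⁶ mol L⁻¹

3.4×10⁻⁶ M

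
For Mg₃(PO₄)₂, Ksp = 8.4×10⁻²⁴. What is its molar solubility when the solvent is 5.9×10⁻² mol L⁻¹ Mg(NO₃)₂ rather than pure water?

Mg₃(PO₄)₂(s) ⇌ 3 Mg²⁺(aq) + 2 PO₄³⁻(aq)
The solution already contains Mg²⁺ at 5.9×10⁻² mol L⁻¹. Let s be the molar solubility of Mg₃(PO₄)₂.
[Mg²⁺] ≈ 5.9×10⁻² mol L⁻¹ (common ion dominates); [PO₄³⁻] = 2s.
Ksp = [Mg²⁺]^3[PO₄³⁻]^2 = (5.9×10⁻²)^3(2s)^2
(2s)^2 = 8.4×10⁻²⁴ / (5.9×10⁻²)^3 = 4.1×10⁻²⁰
s = 1.0×10⁻¹⁰ mol L⁻¹

1.0×10⁻¹⁰ M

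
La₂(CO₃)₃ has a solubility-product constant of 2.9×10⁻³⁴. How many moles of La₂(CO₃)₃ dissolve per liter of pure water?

7.7×10⁻⁸ M

La₂(CO₃)₃(s) ⇌ 2 La³⁺(aq) + 3 CO₃²⁻(aq)
For each mole of La₂(CO₃)₃ that dissolves per liter, [La³⁺] = 2s and [CO₃²⁻] = 3s; let s denote this solubility.
Ksp = [La³⁺]^2[CO₃²⁻]^3 = (2s)^2 · (3s)^3 = 108s^5
108s^5 = 2.9×10⁻³⁴  ⇒  s^5 = 2.7×10⁻³⁶
s = (2.7×10⁻³⁶)^(1/5) = 7.7×10⁻⁸ mol/L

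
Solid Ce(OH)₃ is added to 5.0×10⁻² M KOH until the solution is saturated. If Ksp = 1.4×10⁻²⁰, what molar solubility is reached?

1.1×10⁻¹⁶ M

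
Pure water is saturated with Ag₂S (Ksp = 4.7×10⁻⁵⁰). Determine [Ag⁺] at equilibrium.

4.5×10⁻¹⁷ M

Ag₂S(s) ⇌ 2 Ag⁺(aq) + S²⁻(aq)
Let s be the molar solubility. Then [Ag⁺] = 2s and [S²⁻] = s.
Ksp = [Ag⁺]^2[S²⁻] = (2s)^2 · s = 4s^3 = 4.7×10⁻⁵⁰
s = 2.3×10⁻¹⁷ mol/L
[Ag⁺] = 2s = 4.5×10⁻¹⁷ mol/L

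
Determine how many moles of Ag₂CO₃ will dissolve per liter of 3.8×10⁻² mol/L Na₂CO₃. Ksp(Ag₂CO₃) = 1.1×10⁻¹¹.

8.5×10⁻⁶ M

Ag₂CO₃(s) ⇌ 2 Ag⁺(aq) + CO₃²⁻(aq)
CO₃²⁻ is already present at 3.8×10⁻² mol/L. If s mol/L of Ag₂CO₃ dissolves, [Ag⁺] = 2s while [CO₃²⁻] ≈ 3.8×10⁻² mol/L.
Ksp = [Ag⁺]^2[CO₃²⁻] = (2s)^2(3.8×10⁻²)
(2s)^2 = 1.1×10⁻¹¹ / (3.8×10⁻²) = 2.9×10⁻¹⁰
s = 8.5×10⁻⁶ mol/L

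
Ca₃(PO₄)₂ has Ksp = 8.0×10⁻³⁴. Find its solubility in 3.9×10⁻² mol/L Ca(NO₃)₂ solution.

Ca₃(PO₄)₂(s) ⇌ 3 Ca²⁺(aq) + 2 PO₄³⁻(aq)
The solution already contains Ca²⁺ at 3.9×10⁻² mol/L. Let s be the molar solubility of Ca₃(PO₄)₂.
[Ca²⁺] ≈ 3.9×10⁻² mol/L (common ion dominates); [PO₄³⁻] = 2s.
Ksp = [Ca²⁺]^3[PO₄³⁻]^2 = (3.9×10⁻²)^3(2s)^2
(2s)^2 = 8.0×10⁻³⁴ / (3.9×10⁻²)^3 = 1.3×10⁻²⁹
s = 1.8×10⁻¹⁵ mol/L

1.8×10⁻¹⁵ M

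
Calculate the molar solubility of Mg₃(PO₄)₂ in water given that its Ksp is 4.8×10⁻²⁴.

8.5×10⁻⁶ M

Mg₃(PO₄)₂(s) ⇌ 3 Mg²⁺(aq) + 2 PO₄³⁻(aq)
Let s be the molar solubility. Then [Mg²⁺] = 3s and [PO₄³⁻] = 2s.
Ksp = [Mg²⁺]^3[PO₄³⁻]^2 = (3s)^3 · (2s)^2 = 108s^5
108s^5 = 4.8×10⁻²⁴  ⇒  s^5 = 4.4×10⁻²⁶
Taking the 5th root, s = 8.5×10⁻⁶ mol/L.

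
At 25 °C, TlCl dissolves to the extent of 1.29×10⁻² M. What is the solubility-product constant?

TlCl(s) ⇌ Tl⁺(aq) + Cl⁻(aq)
Call the molar solubility s, so that [Tl⁺] = s and [Cl⁻] = s.
Ksp = [Tl⁺][Cl⁻] = s · s = s^2
Ksp = (1.29×10⁻²)^2 = 1.66×10⁻⁴

Ksp = 1.66×10⁻⁴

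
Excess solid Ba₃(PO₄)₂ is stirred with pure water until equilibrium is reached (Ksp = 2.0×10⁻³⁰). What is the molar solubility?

4.5×10⁻⁷ M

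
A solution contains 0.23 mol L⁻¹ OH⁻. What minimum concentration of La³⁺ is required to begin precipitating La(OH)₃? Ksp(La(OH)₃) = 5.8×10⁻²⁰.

Precipitation of each salt begins when its ion product equals Ksp.
La(OH)₃(s) ⇌ La³⁺(aq) + 3 OH⁻(aq)
Ksp = [La³⁺][OH⁻]^3 = [La³⁺](0.23)^3
[La³⁺] = 5.8×10⁻²⁰ / (0.23)^3 = 4.8×10⁻¹⁸
[La³⁺] = 4.8×10⁻¹⁸ mol L⁻¹

4.8×10⁻¹⁸ M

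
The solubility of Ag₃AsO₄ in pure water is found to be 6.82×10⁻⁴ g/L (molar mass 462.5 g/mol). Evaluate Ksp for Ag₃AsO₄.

Ksp = 1.28×10⁻²²

Molar solubility s = (6.82×10⁻⁴ g/L) / (462.5 g/mol) = 1.4746×10⁻⁶ mol/L
Ag₃AsO₄(s) ⇌ 3 Ag⁺(aq) + AsO₄³⁻(aq)
Call the molar solubility s, so that [Ag⁺] = 3s and [AsO₄³⁻] = s.
Ksp = [Ag⁺]^3[AsO₄³⁻] = (3s)^3 · s = 27s^4
Ksp = 27 × (1.4746×10⁻⁶)^4 = 1.28×10⁻²²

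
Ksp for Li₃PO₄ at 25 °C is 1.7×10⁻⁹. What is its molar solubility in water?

2.8×10⁻³ M

Li₃PO₄(s) ⇌ 3 Li⁺(aq) + PO₄³⁻(aq)
Call the molar solubility s, so that [Li⁺] = 3s and [PO₄³⁻] = s.
Ksp = [Li⁺]^3[PO₄³⁻] = (3s)^3 · s = 27s^4
27s^4 = 1.7×10⁻⁹  ⇒  s^4 = 6.3×10⁻¹¹
s = (6.3×10⁻¹¹)^(1/4) = 2.8×10⁻³ M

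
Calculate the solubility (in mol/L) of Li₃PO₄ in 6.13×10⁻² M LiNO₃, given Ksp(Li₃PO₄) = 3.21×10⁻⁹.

1.39×10⁻⁵ M

Li₃PO₄(s) ⇌ 3 Li⁺(aq) + PO₄³⁻(aq)
The solution already contains Li⁺ at 6.13×10⁻² M. Let s be the molar solubility of Li₃PO₄.
[Li⁺] ≈ 6.13×10⁻² M (common ion dominates); [PO₄³⁻] = s.
Ksp = [Li⁺]^3[PO₄³⁻] = (6.13×10⁻²)^3s
s = 3.21×10⁻⁹ / (6.13×10⁻²)^3 = 1.39×10⁻⁵
s = 1.39×10⁻⁵ M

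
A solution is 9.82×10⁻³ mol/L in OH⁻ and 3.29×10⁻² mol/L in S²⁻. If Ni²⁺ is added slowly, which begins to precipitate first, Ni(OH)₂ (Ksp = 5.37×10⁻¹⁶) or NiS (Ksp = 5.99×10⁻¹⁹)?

NiS

A salt starts to precipitate once the ion product Q reaches its Ksp.
For Ni(OH)₂: [Ni²⁺] = (Ksp/[OH⁻]^2) = 5.57×10⁻¹² mol/L
For NiS: [Ni²⁺] = (Ksp/[S²⁻]) = 1.82×10⁻¹⁷ mol/L
The smaller threshold [Ni²⁺] is reached first, so NiS precipitates first.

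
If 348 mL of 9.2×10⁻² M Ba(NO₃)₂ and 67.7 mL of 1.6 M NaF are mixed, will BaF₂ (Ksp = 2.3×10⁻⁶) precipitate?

Yes

Total volume after mixing = 348 + 67.7 = 415.7 mL.
[Ba²⁺] = (9.2×10⁻²)(348)/415.7 = 7.7×10⁻² M
[F⁻] = (1.6)(67.7)/415.7 = 0.26 M
Q = [Ba²⁺][F⁻]^2 = 5.2×10⁻³
Since Q (5.2×10⁻³) exceeds Ksp (2.3×10⁻⁶), BaF₂ will precipitate.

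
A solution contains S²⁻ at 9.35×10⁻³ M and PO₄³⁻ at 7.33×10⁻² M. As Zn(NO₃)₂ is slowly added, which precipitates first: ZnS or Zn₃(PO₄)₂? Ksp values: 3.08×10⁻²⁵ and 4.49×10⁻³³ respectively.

ZnS

The threshold for precipitation is Q = Ksp.
For ZnS: [Zn²⁺] = (Ksp/[S²⁻]) = 3.29×10⁻²³ M
For Zn₃(PO₄)₂: [Zn²⁺] = (Ksp/[PO₄³⁻]^2)^(1/3) = 9.42×10⁻¹¹ M
The smaller threshold [Zn²⁺] is reached first, so ZnS precipitates first.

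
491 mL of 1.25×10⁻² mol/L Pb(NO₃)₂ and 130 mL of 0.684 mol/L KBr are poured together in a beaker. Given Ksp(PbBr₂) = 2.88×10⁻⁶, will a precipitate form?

Yes

The combined volume is 621 mL.
[Pb²⁺] = (1.25×10⁻²)(491)/621 = 9.88×10⁻³ mol/L
[Br⁻] = (0.684)(130)/621 = 0.143 mol/L
Q = [Pb²⁺][Br⁻]^2 = 2.03×10⁻⁴
Q = 2.03×10⁻⁴ > Ksp = 2.88×10⁻⁶, so the solution is supersaturated and PbBr₂ precipitates.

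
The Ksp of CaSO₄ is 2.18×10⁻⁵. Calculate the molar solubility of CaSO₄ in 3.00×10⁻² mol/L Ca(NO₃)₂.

CaSO₄(s) ⇌ Ca²⁺(aq) + SO₄²⁻(aq)
With Ca²⁺ already at 3.00×10⁻² mol/L and s small, take [Ca²⁺] ≈ 3.00×10⁻² mol/L and [SO₄²⁻] = s.
Ksp = [Ca²⁺][SO₄²⁻] = (3.00×10⁻²)s
s = 2.18×10⁻⁵ / (3.00×10⁻²) = 7.27×10⁻⁴
s = 7.27×10⁻⁴ mol/L

7.27×10⁻⁴ M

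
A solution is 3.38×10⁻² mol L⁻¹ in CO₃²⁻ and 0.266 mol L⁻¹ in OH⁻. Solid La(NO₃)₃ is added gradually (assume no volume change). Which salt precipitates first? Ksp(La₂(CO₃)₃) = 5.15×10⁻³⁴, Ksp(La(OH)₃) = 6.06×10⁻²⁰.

La(OH)₃

Precipitation of each salt begins when its ion product equals Ksp.
For La₂(CO₃)₃: [La³⁺] = (Ksp/[CO₃²⁻]^3)^(1/2) = 3.65×10⁻¹⁵ mol L⁻¹
For La(OH)₃: [La³⁺] = (Ksp/[OH⁻]^3) = 3.22×10⁻¹⁸ mol L⁻¹
The smaller threshold [La³⁺] is reached first, so La(OH)₃ precipitates first.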